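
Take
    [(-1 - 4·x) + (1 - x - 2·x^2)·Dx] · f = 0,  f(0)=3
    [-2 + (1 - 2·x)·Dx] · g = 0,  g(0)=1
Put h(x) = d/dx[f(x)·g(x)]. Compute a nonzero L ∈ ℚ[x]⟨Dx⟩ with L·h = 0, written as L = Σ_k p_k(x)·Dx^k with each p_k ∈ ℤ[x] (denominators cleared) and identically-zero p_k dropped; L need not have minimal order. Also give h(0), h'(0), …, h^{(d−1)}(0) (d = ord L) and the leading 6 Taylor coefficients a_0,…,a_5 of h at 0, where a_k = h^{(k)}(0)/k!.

L = (6 + 16·x + 16·x^2) + (-1 - x + 4·x^2 + 4·x^3)·Dx  (order 1).
h: a_k = 9, 54, 207, 684, 2025, 5634, …
ICs: h(0) = 9.

f: a_k = 3, 3, 9, 15, 33, 63, …
g: a_k = 1, 2, 4, 8, 16, 32, …
Sym-product of L_f,L_g gives L₀ (≤ ord 1).
h₀' ⇒ L via d/dx closure of L₀.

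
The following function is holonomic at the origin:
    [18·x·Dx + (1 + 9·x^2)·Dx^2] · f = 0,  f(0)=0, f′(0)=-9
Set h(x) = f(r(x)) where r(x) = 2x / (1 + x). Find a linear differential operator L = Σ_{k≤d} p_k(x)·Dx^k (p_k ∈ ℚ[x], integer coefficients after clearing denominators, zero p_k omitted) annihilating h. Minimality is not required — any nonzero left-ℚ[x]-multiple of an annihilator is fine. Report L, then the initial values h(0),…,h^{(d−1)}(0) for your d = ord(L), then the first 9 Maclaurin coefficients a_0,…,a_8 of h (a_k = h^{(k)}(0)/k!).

f: a_k = 0, -9, 0, 27, 0, -729/5, 0, 6561/7, 0, …
Substitute x→r, Dx→(1/r')Dx; clear ⇒ L₀.
L = (2 + 74·x)·Dx + (1 + 2·x + 37·x^2)·Dx^2  (order 2).
h: a_k = 0, -18, 18, 198, -630, -16938/5, 21186, 372474/7, -681030, …
ICs: h(0) = 0, h′(0) = -18.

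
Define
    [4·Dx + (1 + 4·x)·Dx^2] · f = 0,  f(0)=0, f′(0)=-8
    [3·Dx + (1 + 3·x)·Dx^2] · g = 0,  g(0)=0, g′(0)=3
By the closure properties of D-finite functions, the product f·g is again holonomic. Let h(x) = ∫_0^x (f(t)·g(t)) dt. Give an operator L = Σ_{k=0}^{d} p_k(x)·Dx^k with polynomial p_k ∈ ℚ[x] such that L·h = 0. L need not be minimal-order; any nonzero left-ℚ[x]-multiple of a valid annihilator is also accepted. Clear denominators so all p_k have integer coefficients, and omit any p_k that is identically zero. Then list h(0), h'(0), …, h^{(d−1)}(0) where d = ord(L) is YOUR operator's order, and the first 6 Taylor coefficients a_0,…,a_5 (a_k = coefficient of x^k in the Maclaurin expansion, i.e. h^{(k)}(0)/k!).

f: a_k = 0, -8, 16, -128/3, 128, -2048/5, …
g: a_k = 0, 3, -9/2, 9, -81/4, 243/5, …
f·g: L₀ = L_f ⊗_s L_g, ord ≤ 2·2.
h=∫h₀ ⇒ L = L₀·Dx.
L = (600 + 4032·x + 6912·x^2)·Dx^2 + (854 + 8808·x + 30240·x^2 + 34560·x^3)·Dx^3 + (172 + 2380·x + 12312·x^2 + 28224·x^3 + 24192·x^4)·Dx^4 + (7 + 122·x + 847·x^2 + 2928·x^3 + 5040·x^4 + 3456·x^5)·Dx^5  (order 5).
h: a_k = 0, 0, 0, -8, 21, -272/5, …
ICs: h(0) = 0, h′(0) = 0, h′′(0) = 0, h′′′(0) = -48, h′′′′(0) = 504.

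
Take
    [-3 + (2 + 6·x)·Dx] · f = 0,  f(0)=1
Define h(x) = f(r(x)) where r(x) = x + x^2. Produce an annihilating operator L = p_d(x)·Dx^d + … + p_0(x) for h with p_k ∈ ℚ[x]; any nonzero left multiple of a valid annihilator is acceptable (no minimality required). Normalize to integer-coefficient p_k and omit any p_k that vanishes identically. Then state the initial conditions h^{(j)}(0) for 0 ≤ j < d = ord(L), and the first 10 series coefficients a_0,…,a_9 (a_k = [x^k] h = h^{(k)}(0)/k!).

f: a_k = 1, 3/2, -9/8, 27/16, -405/128, 1701/256, -15309/1024, 72171/2048, -2814669/32768, 14073345/65536, …
L₀ from L_f via x↦r, Dx↦r'^{-1}Dx.
L = (-3 - 6·x) + (2 + 6·x + 6·x^2)·Dx  (order 1).
h: a_k = 1, 3/2, 3/8, -9/16, 99/128, -243/256, 999/1024, -1377/2048, -6237/32768, 119313/65536, …
ICs: h(0) = 1.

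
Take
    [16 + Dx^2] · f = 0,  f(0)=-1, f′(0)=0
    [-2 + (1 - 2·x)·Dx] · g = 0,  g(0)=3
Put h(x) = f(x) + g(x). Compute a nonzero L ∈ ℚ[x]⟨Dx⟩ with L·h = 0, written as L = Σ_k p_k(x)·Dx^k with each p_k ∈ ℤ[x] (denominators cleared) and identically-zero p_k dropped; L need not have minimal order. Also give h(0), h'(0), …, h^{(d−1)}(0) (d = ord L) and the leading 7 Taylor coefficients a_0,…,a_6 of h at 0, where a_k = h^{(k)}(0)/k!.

f: a_k = -1, 0, 8, 0, -32/3, 0, 256/45, …
g: a_k = 3, 6, 12, 24, 48, 96, 192, …
h₀=f+g: left-lcm gives L₀, ord ≤ 3.
L = (-160 + 256·x - 256·x^2) + (48 - 224·x + 384·x^2 - 256·x^3)·Dx + (-10 + 16·x - 16·x^2)·Dx^2 + (3 - 14·x + 24·x^2 - 16·x^3)·Dx^3  (order 3).
h: a_k = 2, 6, 20, 24, 112/3, 96, 8896/45, …
ICs: h(0) = 2, h′(0) = 6, h′′(0) = 40.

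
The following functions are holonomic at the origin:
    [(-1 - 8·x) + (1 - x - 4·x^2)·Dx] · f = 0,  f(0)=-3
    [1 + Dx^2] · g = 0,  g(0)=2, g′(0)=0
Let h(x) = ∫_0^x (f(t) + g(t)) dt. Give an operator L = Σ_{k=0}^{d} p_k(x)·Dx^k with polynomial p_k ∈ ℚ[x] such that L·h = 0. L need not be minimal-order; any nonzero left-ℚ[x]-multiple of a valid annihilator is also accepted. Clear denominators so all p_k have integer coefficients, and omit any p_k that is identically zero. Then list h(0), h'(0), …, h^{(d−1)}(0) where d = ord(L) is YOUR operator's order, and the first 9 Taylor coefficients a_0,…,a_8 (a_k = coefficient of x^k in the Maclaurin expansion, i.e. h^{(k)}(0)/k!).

L = (55 + 486·x + 553·x^2 + 1488·x^3 + 80·x^4 + 128·x^5)·Dx + (-11 - 11·x - 23·x^2 + 169·x^3 + 348·x^4 + 48·x^5 + 64·x^6)·Dx^2 + (55 + 486·x + 553·x^2 + 1488·x^3 + 80·x^4 + 128·x^5)·Dx^3 + (-11 - 11·x - 23·x^2 + 169·x^3 + 348·x^4 + 48·x^5 + 64·x^6)·Dx^4  (order 4).
h: a_k = 0, -1, -3/2, -16/3, -27/4, -1043/60, -65/2, -195481/2520, -1323/8, …
ICs: h(0) = 0, h′(0) = -1, h′′(0) = -3, h′′′(0) = -32.

f: a_k = -3, -3, -15, -27, -87, -195, -543, -1323, -3495, …
g: a_k = 2, 0, -1, 0, 1/12, 0, -1/360, 0, 1/20160, …
Weyl lclm of L_f,L_g ⇒ L₀ (ord ≤ 3).
∫: right-multiply L₀ by Dx.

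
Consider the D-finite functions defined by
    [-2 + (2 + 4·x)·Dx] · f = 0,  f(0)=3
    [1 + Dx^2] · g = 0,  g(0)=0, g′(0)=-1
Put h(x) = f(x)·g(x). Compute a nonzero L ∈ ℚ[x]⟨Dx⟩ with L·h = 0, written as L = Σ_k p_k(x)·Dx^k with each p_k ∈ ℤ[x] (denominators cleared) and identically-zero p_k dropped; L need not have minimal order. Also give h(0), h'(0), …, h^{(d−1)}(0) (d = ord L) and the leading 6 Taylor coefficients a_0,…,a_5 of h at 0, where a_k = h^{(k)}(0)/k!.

f: a_k = 3, 3, -3/2, 3/2, -15/8, 21/8, …
g: a_k = 0, -1, 0, 1/6, 0, -1/120, …
h₀=f·g: eliminate ⇒ L₀, order ≤ 1·2.
L = (4 + 4·x + 4·x^2) + (-2 - 4·x)·Dx + (1 + 4·x + 4·x^2)·Dx^2  (order 2).
h: a_k = 0, -3, -3, 2, -1, 8/5, …
ICs: h(0) = 0, h′(0) = -3.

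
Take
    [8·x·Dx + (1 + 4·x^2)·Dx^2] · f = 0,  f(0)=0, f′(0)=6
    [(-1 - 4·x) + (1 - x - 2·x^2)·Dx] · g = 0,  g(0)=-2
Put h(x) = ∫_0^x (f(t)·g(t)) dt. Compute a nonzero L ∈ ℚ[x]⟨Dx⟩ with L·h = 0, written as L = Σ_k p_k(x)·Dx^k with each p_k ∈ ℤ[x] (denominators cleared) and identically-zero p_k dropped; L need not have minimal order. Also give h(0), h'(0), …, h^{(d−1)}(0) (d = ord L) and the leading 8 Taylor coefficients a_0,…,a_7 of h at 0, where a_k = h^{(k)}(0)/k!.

f: a_k = 0, 6, 0, -8, 0, 96/5, 0, -384/7, …
g: a_k = -2, -2, -6, -10, -22, -42, -86, -170, …
L₀ := L_f ⊗_s L_g (sym. prod.), ord ≤ 2.
h=∫₀ˣh₀: take L = L₀·Dx.
L = (4 + 8·x + 48·x^2)·Dx + (2 + 16·x^2 + 48·x^3)·Dx^2 + (-1 + x - 2·x^2 + 4·x^3 + 8·x^4)·Dx^3  (order 3).
h: a_k = 0, 0, -6, -4, -5, -44/5, -102/5, -1052/35, …
ICs: h(0) = 0, h′(0) = 0, h′′(0) = -12.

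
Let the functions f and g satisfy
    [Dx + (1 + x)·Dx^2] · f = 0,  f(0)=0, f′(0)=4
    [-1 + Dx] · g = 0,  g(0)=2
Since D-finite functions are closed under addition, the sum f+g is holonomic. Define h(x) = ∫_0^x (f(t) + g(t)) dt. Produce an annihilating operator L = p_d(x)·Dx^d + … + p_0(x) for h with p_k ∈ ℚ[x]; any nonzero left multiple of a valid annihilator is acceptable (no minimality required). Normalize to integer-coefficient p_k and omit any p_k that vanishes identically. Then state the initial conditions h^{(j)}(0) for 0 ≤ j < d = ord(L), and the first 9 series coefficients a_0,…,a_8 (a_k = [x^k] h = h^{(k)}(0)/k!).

f: a_k = 0, 4, -2, 4/3, -1, 4/5, -2/3, 4/7, -1/2, …
g: a_k = 2, 2, 1, 1/3, 1/12, 1/60, 1/360, 1/2520, 1/20160, …
Sum ⇒ L₀ = lclm(L_f,L_g) in ℚ(x)⟨Dx⟩.
Integrate: L := L₀·Dx.
L = (-3 - x)·Dx^2 + (1 - 2·x - x^2)·Dx^3 + (2 + 3·x + x^2)·Dx^4  (order 4).
h: a_k = 0, 2, 3, -1/3, 5/12, -11/60, 49/360, -239/2520, 1441/20160, …
ICs: h(0) = 0, h′(0) = 2, h′′(0) = 6, h′′′(0) = -2.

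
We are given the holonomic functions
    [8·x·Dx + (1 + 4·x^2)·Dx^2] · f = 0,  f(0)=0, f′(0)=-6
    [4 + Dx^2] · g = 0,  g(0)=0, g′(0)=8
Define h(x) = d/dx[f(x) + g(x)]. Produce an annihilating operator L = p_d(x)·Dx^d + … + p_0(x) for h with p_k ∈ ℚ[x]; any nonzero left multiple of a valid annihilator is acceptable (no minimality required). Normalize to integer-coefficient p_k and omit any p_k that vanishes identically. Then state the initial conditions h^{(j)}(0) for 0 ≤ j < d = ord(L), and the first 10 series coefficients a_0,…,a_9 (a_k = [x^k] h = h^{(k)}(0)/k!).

L = (-352·x + 1792·x^3 + 512·x^5) + (-4 + 112·x^2 + 576·x^4 + 256·x^6)·Dx + (-88·x + 448·x^3 + 128·x^5)·Dx^2 + (-1 + 28·x^2 + 144·x^4 + 64·x^6)·Dx^3  (order 3).
h: a_k = 2, 0, 8, 0, -272/3, 0, 17248/45, 0, -483824/315, 0, …
ICs: h(0) = 2, h′(0) = 0, h′′(0) = 16.

f: a_k = 0, -6, 0, 8, 0, -96/5, 0, 384/7, 0, -512/3, …
g: a_k = 0, 8, 0, -16/3, 0, 16/15, 0, -32/315, 0, 16/2835, …
Weyl lclm of L_f,L_g ⇒ L₀ (ord ≤ 4).
h=h₀': d/dx-closure on L₀ ⇒ L.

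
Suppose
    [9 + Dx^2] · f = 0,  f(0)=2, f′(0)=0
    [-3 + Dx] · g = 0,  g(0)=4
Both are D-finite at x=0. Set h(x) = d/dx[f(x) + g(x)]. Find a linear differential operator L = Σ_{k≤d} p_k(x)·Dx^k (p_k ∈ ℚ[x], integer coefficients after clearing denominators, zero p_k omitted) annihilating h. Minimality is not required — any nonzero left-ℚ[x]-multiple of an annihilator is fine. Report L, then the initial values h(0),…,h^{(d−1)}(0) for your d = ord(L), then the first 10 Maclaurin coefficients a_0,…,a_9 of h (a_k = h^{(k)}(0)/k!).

f: a_k = 2, 0, -9, 0, 27/4, 0, -81/40, 0, 729/2240, 0, …
g: a_k = 4, 12, 18, 18, 27/2, 81/10, 81/20, 243/140, 729/1120, 243/1120, …
Sum ⇒ L₀ = lclm(L_f,L_g) in ℚ(x)⟨Dx⟩.
Differentiate: ansatz ord ≤ ord L₀ ⇒ L.
L = 27 - 9·Dx + 3·Dx^2 - Dx^3  (order 3).
h: a_k = 12, 18, 54, 81, 81/2, 243/20, 243/20, 2187/280, 2187/1120, 729/2240, …
ICs: h(0) = 12, h′(0) = 18, h′′(0) = 108.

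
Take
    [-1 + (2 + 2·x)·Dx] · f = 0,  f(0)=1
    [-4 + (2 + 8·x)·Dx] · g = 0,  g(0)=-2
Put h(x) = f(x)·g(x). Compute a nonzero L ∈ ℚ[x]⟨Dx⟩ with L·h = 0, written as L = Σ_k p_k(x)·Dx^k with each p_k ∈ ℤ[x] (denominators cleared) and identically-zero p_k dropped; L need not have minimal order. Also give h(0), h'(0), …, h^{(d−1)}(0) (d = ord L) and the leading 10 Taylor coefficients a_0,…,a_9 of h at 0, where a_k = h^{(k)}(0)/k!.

L = (-5 - 8·x) + (2 + 10·x + 8·x^2)·Dx  (order 1).
h: a_k = -2, -5, 9/4, -45/8, 981/64, -5715/128, 70029/512, -445725/1024, 23369805/16384, -156713175/32768, …
ICs: h(0) = -2.

f: a_k = 1, 1/2, -1/8, 1/16, -5/128, 7/256, -21/1024, 33/2048, -429/32768, 715/65536, …
g: a_k = -2, -4, 4, -8, 20, -56, 168, -528, 1716, -5720, …
h₀=f·g: eliminate ⇒ L₀, order ≤ 1·1.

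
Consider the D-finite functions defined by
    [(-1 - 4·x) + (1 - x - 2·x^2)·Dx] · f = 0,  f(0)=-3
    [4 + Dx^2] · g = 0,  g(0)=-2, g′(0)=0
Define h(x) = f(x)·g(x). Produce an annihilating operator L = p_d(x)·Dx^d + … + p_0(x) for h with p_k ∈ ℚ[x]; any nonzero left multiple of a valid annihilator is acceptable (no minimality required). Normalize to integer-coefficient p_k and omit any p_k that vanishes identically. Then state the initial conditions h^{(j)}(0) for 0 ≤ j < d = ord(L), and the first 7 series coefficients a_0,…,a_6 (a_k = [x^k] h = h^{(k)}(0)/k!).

f: a_k = -3, -3, -9, -15, -33, -63, -129, …
g: a_k = -2, 0, 4, 0, -4/3, 0, 8/45, …
f·g: L₀ = L_f ⊗_s L_g, ord ≤ 1·2.
L = (4·x + 8·x^2) + (2 + 8·x)·Dx + (-1 + x + 2·x^2)·Dx^2  (order 2).
h: a_k = 6, 6, 6, 18, 34, 70, 2062/15, …
ICs: h(0) = 6, h′(0) = 6.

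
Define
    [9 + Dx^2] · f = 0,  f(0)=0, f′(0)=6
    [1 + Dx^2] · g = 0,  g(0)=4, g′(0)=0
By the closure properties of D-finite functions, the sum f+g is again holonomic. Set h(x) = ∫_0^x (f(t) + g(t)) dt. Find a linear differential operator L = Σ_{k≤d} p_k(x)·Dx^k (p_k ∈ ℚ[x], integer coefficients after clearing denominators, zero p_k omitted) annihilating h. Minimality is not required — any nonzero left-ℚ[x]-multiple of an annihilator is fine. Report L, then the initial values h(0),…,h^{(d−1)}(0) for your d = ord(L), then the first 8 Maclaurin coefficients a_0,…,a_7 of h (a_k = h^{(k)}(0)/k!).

L = 9·Dx + 10·Dx^3 + Dx^5  (order 5).
h: a_k = 0, 4, 3, -2/3, -9/4, 1/30, 27/40, -1/1260, …
ICs: h(0) = 0, h′(0) = 4, h′′(0) = 6, h′′′(0) = -4, h′′′′(0) = -54.

f: a_k = 0, 6, 0, -9, 0, 81/20, 0, -243/280, …
g: a_k = 4, 0, -2, 0, 1/6, 0, -1/180, 0, …
h₀=f+g: left-lcm gives L₀, ord ≤ 4.
∫: right-multiply L₀ by Dx.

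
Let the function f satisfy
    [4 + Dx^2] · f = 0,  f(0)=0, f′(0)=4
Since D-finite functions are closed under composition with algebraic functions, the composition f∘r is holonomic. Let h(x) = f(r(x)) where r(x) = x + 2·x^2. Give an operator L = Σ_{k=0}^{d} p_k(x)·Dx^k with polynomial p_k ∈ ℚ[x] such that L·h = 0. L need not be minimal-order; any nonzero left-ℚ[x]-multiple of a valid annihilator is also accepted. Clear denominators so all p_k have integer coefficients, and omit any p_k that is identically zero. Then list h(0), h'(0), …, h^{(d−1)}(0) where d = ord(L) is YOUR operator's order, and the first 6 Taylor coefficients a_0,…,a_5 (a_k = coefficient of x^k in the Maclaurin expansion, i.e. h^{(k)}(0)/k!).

L = (4 + 48·x + 192·x^2 + 256·x^3) - 4·Dx + (1 + 4·x)·Dx^2  (order 2).
h: a_k = 0, 4, 8, -8/3, -16, -472/15, …
ICs: h(0) = 0, h′(0) = 4.

f: a_k = 0, 4, 0, -8/3, 0, 8/15, …
Change of var in L_f (x↦r) gives L₀.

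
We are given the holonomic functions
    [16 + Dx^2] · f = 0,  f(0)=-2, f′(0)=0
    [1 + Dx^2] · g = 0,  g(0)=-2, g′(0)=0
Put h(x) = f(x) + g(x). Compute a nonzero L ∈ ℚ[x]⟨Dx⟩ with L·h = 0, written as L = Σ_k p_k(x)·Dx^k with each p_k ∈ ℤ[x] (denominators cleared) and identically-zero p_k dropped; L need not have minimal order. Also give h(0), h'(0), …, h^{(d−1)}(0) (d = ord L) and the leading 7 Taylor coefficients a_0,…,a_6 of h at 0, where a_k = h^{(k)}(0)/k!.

f: a_k = -2, 0, 16, 0, -64/3, 0, 512/45, …
g: a_k = -2, 0, 1, 0, -1/12, 0, 1/360, …
h₀=f+g: left-lcm gives L₀, ord ≤ 4.
L = 16 + 17·Dx^2 + Dx^4  (order 4).
h: a_k = -4, 0, 17, 0, -257/12, 0, 4097/360, …
ICs: h(0) = -4, h′(0) = 0, h′′(0) = 34, h′′′(0) = 0.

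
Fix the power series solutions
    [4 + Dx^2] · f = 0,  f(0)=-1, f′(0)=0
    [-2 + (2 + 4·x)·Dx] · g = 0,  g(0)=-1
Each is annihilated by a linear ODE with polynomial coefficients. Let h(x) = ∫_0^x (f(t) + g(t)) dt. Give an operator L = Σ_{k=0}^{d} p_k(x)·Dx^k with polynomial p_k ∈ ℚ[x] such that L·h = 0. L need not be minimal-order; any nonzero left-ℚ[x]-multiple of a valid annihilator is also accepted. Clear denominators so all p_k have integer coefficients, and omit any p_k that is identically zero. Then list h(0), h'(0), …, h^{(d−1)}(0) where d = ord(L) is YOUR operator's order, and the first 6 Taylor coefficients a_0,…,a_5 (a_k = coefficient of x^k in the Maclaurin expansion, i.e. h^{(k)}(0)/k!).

f: a_k = -1, 0, 2, 0, -2/3, 0, …
g: a_k = -1, -1, 1/2, -1/2, 5/8, -7/8, …
Weyl lclm of L_f,L_g ⇒ L₀ (ord ≤ 3).
Integrate: L := L₀·Dx.
L = (-28 - 64·x - 64·x^2)·Dx + (12 + 88·x + 192·x^2 + 128·x^3)·Dx^2 + (-7 - 16·x - 16·x^2)·Dx^3 + (3 + 22·x + 48·x^2 + 32·x^3)·Dx^4  (order 4).
h: a_k = 0, -2, -1/2, 5/6, -1/8, -1/120, …
ICs: h(0) = 0, h′(0) = -2, h′′(0) = -1, h′′′(0) = 5.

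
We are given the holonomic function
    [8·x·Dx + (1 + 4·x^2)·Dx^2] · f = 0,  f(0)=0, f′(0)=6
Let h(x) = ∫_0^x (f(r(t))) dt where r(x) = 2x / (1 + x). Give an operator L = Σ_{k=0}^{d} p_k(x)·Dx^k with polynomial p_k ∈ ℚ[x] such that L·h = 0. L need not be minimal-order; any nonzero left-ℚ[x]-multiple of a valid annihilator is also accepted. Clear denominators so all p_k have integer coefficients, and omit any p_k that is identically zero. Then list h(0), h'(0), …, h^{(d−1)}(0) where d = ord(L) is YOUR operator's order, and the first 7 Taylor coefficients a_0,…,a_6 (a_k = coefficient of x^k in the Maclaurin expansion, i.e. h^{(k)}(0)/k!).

L = (2 + 34·x)·Dx^2 + (1 + 2·x + 17·x^2)·Dx^3  (order 3).
h: a_k = 0, 0, 6, -4, -13, 36, 202/5, …
ICs: h(0) = 0, h′(0) = 0, h′′(0) = 12.

f: a_k = 0, 6, 0, -8, 0, 96/5, 0, …
f∘r: x↦r, Dx↦Dx/r' in L_f ⇒ L₀.
h=∫₀ˣh₀: take L = L₀·Dx.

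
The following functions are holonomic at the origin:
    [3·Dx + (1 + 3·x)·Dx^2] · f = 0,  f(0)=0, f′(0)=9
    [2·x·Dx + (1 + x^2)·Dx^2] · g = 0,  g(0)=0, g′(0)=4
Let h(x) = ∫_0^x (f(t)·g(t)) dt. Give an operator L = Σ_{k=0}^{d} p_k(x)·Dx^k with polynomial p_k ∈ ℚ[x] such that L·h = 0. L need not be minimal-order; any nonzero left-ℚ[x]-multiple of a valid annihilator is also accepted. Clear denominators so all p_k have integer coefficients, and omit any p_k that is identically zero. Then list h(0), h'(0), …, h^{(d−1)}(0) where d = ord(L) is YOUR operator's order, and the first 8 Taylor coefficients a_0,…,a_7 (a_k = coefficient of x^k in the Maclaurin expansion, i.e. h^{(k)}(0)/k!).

f: a_k = 0, 9, -27/2, 27, -243/4, 729/5, -729/2, 6561/7, …
g: a_k = 0, 4, 0, -4/3, 0, 4/5, 0, -4/7, …
f·g: L₀ = L_f ⊗_s L_g, ord ≤ 2·2.
h=∫₀ˣh₀: take L = L₀·Dx.
L = (264 + 1260·x + 1008·x^2 + 3420·x^3 + 3240·x^4 + 4212·x^5 + 324·x^7)·Dx^2 + (178 + 660·x + 3828·x^2 + 7308·x^3 + 12960·x^4 + 10044·x^5 + 11340·x^6 + 324·x^7 + 1134·x^8)·Dx^3 + (132 + 608·x + 1728·x^2 + 4568·x^3 + 6456·x^4 + 8856·x^5 + 5184·x^6 + 5544·x^7 + 324·x^8 + 648·x^9)·Dx^4 + (13 + 102·x + 341·x^2 + 744·x^3 + 1138·x^4 + 1236·x^5 + 1386·x^6 + 648·x^7 + 657·x^8 + 54·x^9 + 81·x^10)·Dx^5  (order 5).
h: a_k = 0, 0, 0, 12, -27/2, 96/5, -75/2, 396/5, …
ICs: h(0) = 0, h′(0) = 0, h′′(0) = 0, h′′′(0) = 72, h′′′′(0) = -324.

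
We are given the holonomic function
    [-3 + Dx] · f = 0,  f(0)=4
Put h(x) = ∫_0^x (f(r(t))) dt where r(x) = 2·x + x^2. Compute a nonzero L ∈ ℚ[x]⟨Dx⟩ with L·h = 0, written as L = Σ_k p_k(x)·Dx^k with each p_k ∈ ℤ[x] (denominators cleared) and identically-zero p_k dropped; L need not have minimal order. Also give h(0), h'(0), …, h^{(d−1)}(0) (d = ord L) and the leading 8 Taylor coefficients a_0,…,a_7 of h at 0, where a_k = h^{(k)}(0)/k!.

f: a_k = 4, 12, 18, 18, 27/2, 81/10, 81/20, 243/140, …
Change of var in L_f (x↦r) gives L₀.
Integrate: L := L₀·Dx.
L = (-6 - 6·x)·Dx + Dx^2  (order 2).
h: a_k = 0, 4, 12, 28, 54, 90, 666/5, 6246/35, …
ICs: h(0) = 0, h′(0) = 4.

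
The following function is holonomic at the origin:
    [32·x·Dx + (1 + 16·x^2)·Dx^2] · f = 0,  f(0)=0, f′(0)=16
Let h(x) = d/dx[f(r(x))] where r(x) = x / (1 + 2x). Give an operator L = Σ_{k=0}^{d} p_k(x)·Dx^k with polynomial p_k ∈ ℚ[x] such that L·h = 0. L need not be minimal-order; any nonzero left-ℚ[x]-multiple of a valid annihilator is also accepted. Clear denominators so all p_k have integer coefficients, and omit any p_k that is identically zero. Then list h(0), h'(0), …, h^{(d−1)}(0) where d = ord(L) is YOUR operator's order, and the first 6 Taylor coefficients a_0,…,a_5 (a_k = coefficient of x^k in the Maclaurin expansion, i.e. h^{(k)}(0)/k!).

f: a_k = 0, 16, 0, -256/3, 0, 4096/5, …
f∘r: x↦r, Dx↦Dx/r' in L_f ⇒ L₀.
h₀' ⇒ L via d/dx closure of L₀.
L = (4 + 40·x) + (1 + 4·x + 20·x^2)·Dx  (order 1).
h: a_k = 16, -64, -64, 1536, -4864, -11264, …
ICs: h(0) = 16.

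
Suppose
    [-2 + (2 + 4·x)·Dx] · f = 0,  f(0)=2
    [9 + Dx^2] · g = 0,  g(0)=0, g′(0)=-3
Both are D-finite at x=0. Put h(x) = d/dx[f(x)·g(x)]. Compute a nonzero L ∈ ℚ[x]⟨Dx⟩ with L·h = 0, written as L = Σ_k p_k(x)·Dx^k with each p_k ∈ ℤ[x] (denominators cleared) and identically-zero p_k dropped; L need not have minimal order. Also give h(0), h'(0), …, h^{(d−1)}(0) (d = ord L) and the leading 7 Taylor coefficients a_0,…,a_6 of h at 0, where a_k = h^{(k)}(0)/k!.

f: a_k = 2, 2, -1, 1, -5/4, 7/4, -21/8, …
g: a_k = 0, -3, 0, 9/2, 0, -81/40, 0, …
L₀ := L_f ⊗_s L_g (sym. prod.), ord ≤ 2.
h=h₀': d/dx-closure on L₀ ⇒ L.
L = (14 + 84·x + 192·x^2 + 216·x^3 + 108·x^4) + (-1 - 8·x - 18·x^2 - 12·x^3)·Dx + (1 + 7·x + 19·x^2 + 24·x^3 + 12·x^4)·Dx^2  (order 2).
h: a_k = -6, -12, 36, 24, -24, -144/5, 36, …
ICs: h(0) = -6, h′(0) = -12.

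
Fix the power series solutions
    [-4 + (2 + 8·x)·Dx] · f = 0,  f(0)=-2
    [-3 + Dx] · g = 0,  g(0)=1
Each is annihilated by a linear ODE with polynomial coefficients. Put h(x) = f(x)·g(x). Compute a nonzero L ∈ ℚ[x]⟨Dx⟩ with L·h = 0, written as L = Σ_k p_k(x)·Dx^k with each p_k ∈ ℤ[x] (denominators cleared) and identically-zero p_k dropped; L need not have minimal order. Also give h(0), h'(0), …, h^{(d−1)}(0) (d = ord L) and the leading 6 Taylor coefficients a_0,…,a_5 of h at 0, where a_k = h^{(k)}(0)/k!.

f: a_k = -2, -4, 4, -8, 20, -56, …
g: a_k = 1, 3, 9/2, 9/2, 27/8, 81/40, …
Sym-product of L_f,L_g gives L₀ (≤ ord 1).
L = (-5 - 12·x) + (1 + 4·x)·Dx  (order 1).
h: a_k = -2, -10, -17, -23, -43/4, -631/20, …
ICs: h(0) = -2.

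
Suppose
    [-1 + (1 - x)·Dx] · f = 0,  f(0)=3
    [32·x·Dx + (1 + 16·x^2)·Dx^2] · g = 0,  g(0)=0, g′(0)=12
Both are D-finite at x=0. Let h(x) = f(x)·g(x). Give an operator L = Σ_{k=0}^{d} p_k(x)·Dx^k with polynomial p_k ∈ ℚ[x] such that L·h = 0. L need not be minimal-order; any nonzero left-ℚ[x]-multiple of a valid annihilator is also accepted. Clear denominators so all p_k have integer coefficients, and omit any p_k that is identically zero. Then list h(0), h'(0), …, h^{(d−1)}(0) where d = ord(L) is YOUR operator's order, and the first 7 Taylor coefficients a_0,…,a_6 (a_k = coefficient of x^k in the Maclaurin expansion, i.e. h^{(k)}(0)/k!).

L = 32·x + (2 - 32·x + 64·x^2)·Dx + (-1 + x - 16·x^2 + 16·x^3)·Dx^2  (order 2).
h: a_k = 0, 36, 36, -156, -156, 8436/5, 8436/5, …
ICs: h(0) = 0, h′(0) = 36.

f: a_k = 3, 3, 3, 3, 3, 3, 3, …
g: a_k = 0, 12, 0, -64, 0, 3072/5, 0, …
L₀ := L_f ⊗_s L_g (sym. prod.), ord ≤ 2.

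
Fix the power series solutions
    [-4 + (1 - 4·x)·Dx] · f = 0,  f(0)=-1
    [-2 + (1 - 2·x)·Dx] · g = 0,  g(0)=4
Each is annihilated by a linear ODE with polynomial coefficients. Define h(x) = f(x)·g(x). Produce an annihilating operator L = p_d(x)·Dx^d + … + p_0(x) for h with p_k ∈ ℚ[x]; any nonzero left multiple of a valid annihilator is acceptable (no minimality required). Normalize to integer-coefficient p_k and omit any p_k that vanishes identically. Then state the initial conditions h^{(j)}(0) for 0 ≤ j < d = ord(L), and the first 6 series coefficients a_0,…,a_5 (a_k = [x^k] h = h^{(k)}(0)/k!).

L = (-6 + 16·x) + (1 - 6·x + 8·x^2)·Dx  (order 1).
h: a_k = -4, -24, -112, -480, -1984, -8064, …
ICs: h(0) = -4.

f: a_k = -1, -4, -16, -64, -256, -1024, …
g: a_k = 4, 8, 16, 32, 64, 128, …
Product ⇒ symmetric product L₀, ord ≤ 1.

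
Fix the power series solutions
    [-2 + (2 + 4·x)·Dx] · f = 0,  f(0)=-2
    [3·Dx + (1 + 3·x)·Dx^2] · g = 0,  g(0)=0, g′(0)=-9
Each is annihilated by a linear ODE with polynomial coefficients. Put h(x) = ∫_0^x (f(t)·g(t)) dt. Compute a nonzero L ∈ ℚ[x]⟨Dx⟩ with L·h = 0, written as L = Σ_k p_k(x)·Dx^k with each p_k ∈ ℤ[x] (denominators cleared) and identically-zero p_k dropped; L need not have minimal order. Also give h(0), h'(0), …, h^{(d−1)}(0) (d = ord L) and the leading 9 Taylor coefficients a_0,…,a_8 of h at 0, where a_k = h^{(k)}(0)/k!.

L = 3·x·Dx + (1 + 2·x)·Dx^2 + (1 + 7·x + 16·x^2 + 12·x^3)·Dx^3  (order 3).
h: a_k = 0, 0, 9, -3, 9/2, -9, 789/40, -12681/280, 120123/1120, …
ICs: h(0) = 0, h′(0) = 0, h′′(0) = 18.

f: a_k = -2, -2, 1, -1, 5/4, -7/4, 21/8, -33/8, 429/64, …
g: a_k = 0, -9, 27/2, -27, 243/4, -729/5, 729/2, -6561/7, 19683/8, …
f·g: L₀ = L_f ⊗_s L_g, ord ≤ 1·2.
h=∫h₀ ⇒ L = L₀·Dx.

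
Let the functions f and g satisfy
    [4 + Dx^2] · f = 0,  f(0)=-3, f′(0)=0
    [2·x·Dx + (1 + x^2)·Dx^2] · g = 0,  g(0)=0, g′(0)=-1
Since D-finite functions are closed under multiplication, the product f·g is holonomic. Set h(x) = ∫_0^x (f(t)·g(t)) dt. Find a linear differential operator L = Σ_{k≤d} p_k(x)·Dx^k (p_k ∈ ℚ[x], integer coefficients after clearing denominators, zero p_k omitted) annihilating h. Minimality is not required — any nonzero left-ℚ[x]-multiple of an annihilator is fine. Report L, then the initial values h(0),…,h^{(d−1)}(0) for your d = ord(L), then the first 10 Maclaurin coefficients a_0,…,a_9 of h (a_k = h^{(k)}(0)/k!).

L = (160 + 464·x^2 + 464·x^4 + 256·x^6 + 64·x^8)·Dx + (96·x + 224·x^3 + 192·x^5 + 64·x^7)·Dx^2 + (60 + 188·x^2 + 216·x^4 + 128·x^6 + 32·x^8)·Dx^3 + (24·x + 56·x^3 + 48·x^5 + 16·x^7)·Dx^4 + (5 + 18·x^2 + 25·x^4 + 16·x^6 + 4·x^8)·Dx^5  (order 5).
h: a_k = 0, 0, 3/2, 0, -7/4, 0, 23/30, 0, -269/840, 0, …
ICs: h(0) = 0, h′(0) = 0, h′′(0) = 3, h′′′(0) = 0, h′′′′(0) = -42.

f: a_k = -3, 0, 6, 0, -2, 0, 4/15, 0, -2/105, 0, …
g: a_k = 0, -1, 0, 1/3, 0, -1/5, 0, 1/7, 0, -1/9, …
f·g: L₀ = L_f ⊗_s L_g, ord ≤ 2·2.
h=∫h₀ ⇒ L = L₀·Dx.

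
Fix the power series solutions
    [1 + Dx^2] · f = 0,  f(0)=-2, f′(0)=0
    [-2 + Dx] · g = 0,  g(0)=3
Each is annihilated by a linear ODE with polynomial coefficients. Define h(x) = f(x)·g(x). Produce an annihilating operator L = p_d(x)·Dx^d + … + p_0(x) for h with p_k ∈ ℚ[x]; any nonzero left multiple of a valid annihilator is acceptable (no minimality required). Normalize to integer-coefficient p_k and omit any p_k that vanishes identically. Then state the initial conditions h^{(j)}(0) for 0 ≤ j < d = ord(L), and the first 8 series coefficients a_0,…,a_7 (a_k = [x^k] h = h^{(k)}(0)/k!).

f: a_k = -2, 0, 1, 0, -1/12, 0, 1/360, 0, …
g: a_k = 3, 6, 6, 4, 2, 4/5, 4/15, 8/105, …
L₀ := L_f ⊗_s L_g (sym. prod.), ord ≤ 2.
L = 5 - 4·Dx + Dx^2  (order 2).
h: a_k = -6, -12, -9, -2, 7/4, 19/10, 39/40, 139/420, …
ICs: h(0) = -6, h′(0) = -12.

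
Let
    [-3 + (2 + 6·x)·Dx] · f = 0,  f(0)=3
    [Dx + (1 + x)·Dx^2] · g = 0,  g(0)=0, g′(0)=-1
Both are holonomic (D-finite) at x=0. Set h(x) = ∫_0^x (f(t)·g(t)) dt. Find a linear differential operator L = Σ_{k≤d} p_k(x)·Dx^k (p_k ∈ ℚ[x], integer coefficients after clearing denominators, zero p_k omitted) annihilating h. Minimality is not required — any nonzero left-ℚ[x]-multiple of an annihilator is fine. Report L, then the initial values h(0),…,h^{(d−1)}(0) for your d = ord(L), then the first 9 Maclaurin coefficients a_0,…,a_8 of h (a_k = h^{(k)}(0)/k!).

f: a_k = 3, 9/2, -27/8, 81/16, -1215/128, 5103/256, -45927/1024, 216513/2048, -8444007/32768, …
g: a_k = 0, -1, 1/2, -1/3, 1/4, -1/5, 1/6, -1/7, 1/8, …
f·g: L₀ = L_f ⊗_s L_g, ord ≤ 1·2.
∫: right-multiply L₀ by Dx.
L = (21 + 9·x)·Dx + (-8 - 24·x)·Dx^2 + (4 + 28·x + 60·x^2 + 36·x^3)·Dx^3  (order 3).
h: a_k = 0, 0, -3/2, -1, 37/32, -3/2, 2917/1280, -17671/4480, 2159127/286720, …
ICs: h(0) = 0, h′(0) = 0, h′′(0) = -3.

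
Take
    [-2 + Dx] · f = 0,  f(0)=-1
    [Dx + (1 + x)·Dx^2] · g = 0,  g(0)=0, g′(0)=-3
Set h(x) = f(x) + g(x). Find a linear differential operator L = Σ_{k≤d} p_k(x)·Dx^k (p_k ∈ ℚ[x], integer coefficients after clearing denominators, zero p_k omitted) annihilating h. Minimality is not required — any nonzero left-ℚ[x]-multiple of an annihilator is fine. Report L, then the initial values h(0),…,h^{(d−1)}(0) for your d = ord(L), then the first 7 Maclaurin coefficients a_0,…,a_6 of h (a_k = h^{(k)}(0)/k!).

L = (-8 - 4·x)·Dx + (-2 - 8·x - 4·x^2)·Dx^2 + (3 + 5·x + 2·x^2)·Dx^3  (order 3).
h: a_k = -1, -5, -1/2, -7/3, 1/12, -13/15, 37/90, …
ICs: h(0) = -1, h′(0) = -5, h′′(0) = -1.

f: a_k = -1, -2, -2, -4/3, -2/3, -4/15, -4/45, …
g: a_k = 0, -3, 3/2, -1, 3/4, -3/5, 1/2, …
Sum ⇒ L₀ = lclm(L_f,L_g) in ℚ(x)⟨Dx⟩.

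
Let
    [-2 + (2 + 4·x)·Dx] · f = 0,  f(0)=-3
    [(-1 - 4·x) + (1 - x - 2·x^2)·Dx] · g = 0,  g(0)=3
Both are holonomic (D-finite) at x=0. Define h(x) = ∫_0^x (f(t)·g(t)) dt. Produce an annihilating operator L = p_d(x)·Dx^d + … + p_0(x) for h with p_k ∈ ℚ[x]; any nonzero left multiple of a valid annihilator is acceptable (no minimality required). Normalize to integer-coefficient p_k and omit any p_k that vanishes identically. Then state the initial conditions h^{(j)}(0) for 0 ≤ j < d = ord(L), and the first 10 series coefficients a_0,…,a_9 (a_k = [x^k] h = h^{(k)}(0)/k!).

L = (2 + 5·x + 6·x^2)·Dx + (-1 - x + 4·x^2 + 4·x^3)·Dx^2  (order 2).
h: a_k = 0, -9, -9, -21/2, -18, -207/8, -375/8, -8451/112, -4437/32, -30371/128, …
ICs: h(0) = 0, h′(0) = -9.

f: a_k = -3, -3, 3/2, -3/2, 15/8, -21/8, 63/16, -99/16, 1287/128, -2145/128, …
g: a_k = 3, 3, 9, 15, 33, 63, 129, 255, 513, 1023, …
Sym-product of L_f,L_g gives L₀ (≤ ord 1).
h=∫₀ˣh₀: take L = L₀·Dx.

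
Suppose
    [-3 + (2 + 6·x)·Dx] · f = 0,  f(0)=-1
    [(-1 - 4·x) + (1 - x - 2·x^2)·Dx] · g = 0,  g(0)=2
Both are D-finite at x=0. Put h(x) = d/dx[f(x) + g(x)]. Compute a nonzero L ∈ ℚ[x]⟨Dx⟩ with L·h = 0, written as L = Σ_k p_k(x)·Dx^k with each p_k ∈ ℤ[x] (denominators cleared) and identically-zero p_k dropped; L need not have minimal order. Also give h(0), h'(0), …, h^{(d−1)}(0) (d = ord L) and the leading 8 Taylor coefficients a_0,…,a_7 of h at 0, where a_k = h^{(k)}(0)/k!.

f: a_k = -1, -3/2, 9/8, -27/16, 405/128, -1701/256, 15309/1024, -72171/2048, …
g: a_k = 2, 2, 6, 10, 22, 42, 86, 170, …
Sum ⇒ L₀ = lclm(L_f,L_g) in ℚ(x)⟨Dx⟩.
Derive L from L₀ (diff closure).
L = (-114 - 522·x - 1152·x^2 - 816·x^3 - 720·x^4) + (-31 - 414·x - 1803·x^2 - 3208·x^3 - 3084·x^4 - 2160·x^5)·Dx + (10 + 66·x + 110·x^2 - 74·x^3 - 456·x^4 - 808·x^5 - 480·x^6)·Dx^2  (order 2).
h: a_k = 1/2, 57/4, 399/16, 3221/32, 45255/256, 310119/512, 1931923/2048, 14021325/4096, …
ICs: h(0) = 1/2, h′(0) = 57/4.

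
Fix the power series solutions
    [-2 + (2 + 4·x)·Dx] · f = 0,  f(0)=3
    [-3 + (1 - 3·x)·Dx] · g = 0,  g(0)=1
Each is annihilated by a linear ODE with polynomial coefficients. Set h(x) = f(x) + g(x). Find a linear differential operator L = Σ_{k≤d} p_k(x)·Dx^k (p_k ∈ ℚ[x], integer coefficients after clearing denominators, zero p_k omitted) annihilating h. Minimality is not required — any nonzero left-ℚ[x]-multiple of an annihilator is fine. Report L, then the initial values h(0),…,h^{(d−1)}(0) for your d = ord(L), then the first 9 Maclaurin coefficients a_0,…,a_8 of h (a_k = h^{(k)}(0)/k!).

L = (21 + 27·x) + (-19 - 66·x - 81·x^2)·Dx + (2 + 7·x - 21·x^2 - 54·x^3)·Dx^2  (order 2).
h: a_k = 4, 6, 15/2, 57/2, 633/8, 1965/8, 11601/16, 35091/16, 838521/128, …
ICs: h(0) = 4, h′(0) = 6.

f: a_k = 3, 3, -3/2, 3/2, -15/8, 21/8, -63/16, 99/16, -1287/128, …
g: a_k = 1, 3, 9, 27, 81, 243, 729, 2187, 6561, …
f+g: L₀ = lclm(L_f,L_g), ord ≤ 1+1.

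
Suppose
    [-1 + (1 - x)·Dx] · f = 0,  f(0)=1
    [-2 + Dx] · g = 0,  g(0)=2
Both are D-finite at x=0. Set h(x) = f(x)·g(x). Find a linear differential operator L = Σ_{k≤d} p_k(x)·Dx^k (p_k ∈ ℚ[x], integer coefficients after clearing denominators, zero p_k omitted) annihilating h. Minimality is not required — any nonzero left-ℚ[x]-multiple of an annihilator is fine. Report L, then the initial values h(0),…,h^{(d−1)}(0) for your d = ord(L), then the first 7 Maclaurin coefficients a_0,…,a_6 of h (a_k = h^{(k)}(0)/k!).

f: a_k = 1, 1, 1, 1, 1, 1, 1, …
g: a_k = 2, 4, 4, 8/3, 4/3, 8/15, 8/45, …
L₀ := L_f ⊗_s L_g (sym. prod.), ord ≤ 1.
L = (3 - 2·x) + (-1 + x)·Dx  (order 1).
h: a_k = 2, 6, 10, 38/3, 14, 218/15, 662/45, …
ICs: h(0) = 2.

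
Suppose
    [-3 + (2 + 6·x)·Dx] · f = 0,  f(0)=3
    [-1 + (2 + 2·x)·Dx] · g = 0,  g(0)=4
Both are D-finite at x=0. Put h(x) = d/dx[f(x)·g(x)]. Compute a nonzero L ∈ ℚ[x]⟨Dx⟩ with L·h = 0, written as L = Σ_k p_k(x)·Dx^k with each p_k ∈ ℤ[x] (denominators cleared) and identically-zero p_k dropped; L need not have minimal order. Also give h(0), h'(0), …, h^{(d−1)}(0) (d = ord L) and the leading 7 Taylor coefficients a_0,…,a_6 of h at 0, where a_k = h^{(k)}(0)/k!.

f: a_k = 3, 9/2, -27/8, 81/16, -1215/128, 5103/256, -45927/1024, …
g: a_k = 4, 2, -1/2, 1/4, -5/32, 7/64, -21/256, …
Product ⇒ symmetric product L₀, ord ≤ 1.
Derive L from L₀ (diff closure).
L = -1 + (-2 - 11·x - 18·x^2 - 9·x^3)·Dx  (order 1).
h: a_k = 24, -12, 36, -102, 285, -1593/2, 4473/2, …
ICs: h(0) = 24.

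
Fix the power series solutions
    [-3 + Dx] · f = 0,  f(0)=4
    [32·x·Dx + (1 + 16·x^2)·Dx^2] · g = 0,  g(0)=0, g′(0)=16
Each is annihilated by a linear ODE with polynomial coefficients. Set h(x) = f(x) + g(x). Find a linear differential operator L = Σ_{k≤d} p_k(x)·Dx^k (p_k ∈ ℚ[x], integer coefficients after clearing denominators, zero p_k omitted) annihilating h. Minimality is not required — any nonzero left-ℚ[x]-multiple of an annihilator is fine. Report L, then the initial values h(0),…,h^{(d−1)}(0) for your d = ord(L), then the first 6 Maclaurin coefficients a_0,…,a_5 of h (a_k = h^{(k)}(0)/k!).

L = (96 - 288·x - 4608·x^2 - 4608·x^3)·Dx + (-41 + 1248·x^2 - 2304·x^4)·Dx^2 + (3 + 32·x + 96·x^2 + 512·x^3 + 768·x^4)·Dx^3  (order 3).
h: a_k = 4, 28, 18, -202/3, 27/2, 8273/10, …
ICs: h(0) = 4, h′(0) = 28, h′′(0) = 36.

f: a_k = 4, 12, 18, 18, 27/2, 81/10, …
g: a_k = 0, 16, 0, -256/3, 0, 4096/5, …
L₀ := lclm(L_f,L_g); ord L₀ ≤ 1+2.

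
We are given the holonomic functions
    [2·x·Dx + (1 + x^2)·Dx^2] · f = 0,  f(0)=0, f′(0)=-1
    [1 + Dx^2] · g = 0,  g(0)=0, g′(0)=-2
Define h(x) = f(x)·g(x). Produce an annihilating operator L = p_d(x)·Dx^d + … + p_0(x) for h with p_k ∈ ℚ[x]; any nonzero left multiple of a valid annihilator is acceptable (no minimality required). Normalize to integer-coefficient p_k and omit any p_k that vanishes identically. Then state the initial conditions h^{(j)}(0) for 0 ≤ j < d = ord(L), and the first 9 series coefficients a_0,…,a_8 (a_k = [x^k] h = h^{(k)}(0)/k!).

f: a_k = 0, -1, 0, 1/3, 0, -1/5, 0, 1/7, 0, …
g: a_k = 0, -2, 0, 1/3, 0, -1/60, 0, 1/2520, 0, …
L₀ := L_f ⊗_s L_g (sym. prod.), ord ≤ 4.
L = (10 + 26·x^2 + 11·x^4 + 4·x^6 + x^8) + (12·x + 20·x^3 + 12·x^5 + 4·x^7)·Dx + (12 + 32·x^2 + 18·x^4 + 8·x^6 + 2·x^8)·Dx^2 + (12·x + 20·x^3 + 12·x^5 + 4·x^7)·Dx^3 + (2 + 6·x^2 + 7·x^4 + 4·x^6 + x^8)·Dx^4  (order 4).
h: a_k = 0, 0, 2, 0, -1, 0, 19/36, 0, -43/120, …
ICs: h(0) = 0, h′(0) = 0, h′′(0) = 4, h′′′(0) = 0.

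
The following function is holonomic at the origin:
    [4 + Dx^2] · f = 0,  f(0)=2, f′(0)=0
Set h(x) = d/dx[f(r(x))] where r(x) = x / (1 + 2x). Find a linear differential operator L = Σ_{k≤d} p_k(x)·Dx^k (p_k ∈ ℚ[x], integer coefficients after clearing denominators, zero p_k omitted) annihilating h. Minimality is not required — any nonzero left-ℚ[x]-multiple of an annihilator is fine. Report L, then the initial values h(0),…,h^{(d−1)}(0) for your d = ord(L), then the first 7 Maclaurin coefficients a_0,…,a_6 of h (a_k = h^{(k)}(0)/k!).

f: a_k = 2, 0, -4, 0, 4/3, 0, -8/45, …
Substitute x→r, Dx→(1/r')Dx; clear ⇒ L₀.
h=h₀': d/dx-closure on L₀ ⇒ L.
L = (28 + 96·x + 96·x^2) + (12 + 72·x + 144·x^2 + 96·x^3)·Dx + (1 + 8·x + 24·x^2 + 32·x^3 + 16·x^4)·Dx^2  (order 2).
h: a_k = 0, -8, 48, -560/3, 1760/3, -24016/15, 19488/5, …
ICs: h(0) = 0, h′(0) = -8.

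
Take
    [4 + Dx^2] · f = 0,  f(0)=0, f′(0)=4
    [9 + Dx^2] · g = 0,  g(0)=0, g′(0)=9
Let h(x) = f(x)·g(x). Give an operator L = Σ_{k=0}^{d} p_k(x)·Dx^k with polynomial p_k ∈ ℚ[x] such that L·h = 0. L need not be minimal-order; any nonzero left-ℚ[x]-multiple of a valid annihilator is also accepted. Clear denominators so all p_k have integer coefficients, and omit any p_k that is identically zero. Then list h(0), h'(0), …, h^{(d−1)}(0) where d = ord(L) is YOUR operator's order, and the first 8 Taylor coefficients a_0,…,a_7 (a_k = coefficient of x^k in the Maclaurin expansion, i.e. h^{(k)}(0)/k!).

L = 25 + 26·Dx^2 + Dx^4  (order 4).
h: a_k = 0, 0, 36, 0, -78, 0, 651/10, 0, …
ICs: h(0) = 0, h′(0) = 0, h′′(0) = 72, h′′′(0) = 0.

f: a_k = 0, 4, 0, -8/3, 0, 8/15, 0, -16/315, …
g: a_k = 0, 9, 0, -27/2, 0, 243/40, 0, -729/560, …
L₀ := L_f ⊗_s L_g (sym. prod.), ord ≤ 4.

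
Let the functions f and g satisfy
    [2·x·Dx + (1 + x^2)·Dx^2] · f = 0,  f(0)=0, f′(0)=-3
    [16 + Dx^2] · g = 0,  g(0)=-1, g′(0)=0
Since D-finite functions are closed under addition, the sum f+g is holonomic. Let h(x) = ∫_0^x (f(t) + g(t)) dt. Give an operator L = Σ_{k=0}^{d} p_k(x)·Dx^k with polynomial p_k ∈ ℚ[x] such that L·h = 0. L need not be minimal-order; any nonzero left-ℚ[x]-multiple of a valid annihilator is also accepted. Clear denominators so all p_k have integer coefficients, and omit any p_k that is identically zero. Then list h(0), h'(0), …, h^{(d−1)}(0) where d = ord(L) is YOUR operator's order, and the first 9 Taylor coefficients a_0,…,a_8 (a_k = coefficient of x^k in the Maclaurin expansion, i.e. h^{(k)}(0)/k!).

L = (64·x + 704·x^3 + 256·x^5)·Dx^2 + (112 + 416·x^2 + 432·x^4 + 128·x^6)·Dx^3 + (4·x + 44·x^3 + 16·x^5)·Dx^4 + (7 + 26·x^2 + 27·x^4 + 8·x^6)·Dx^5  (order 5).
h: a_k = 0, -1, -3/2, 8/3, 1/4, -32/15, -1/10, 256/315, 3/56, …
ICs: h(0) = 0, h′(0) = -1, h′′(0) = -3, h′′′(0) = 16, h′′′′(0) = 6.

f: a_k = 0, -3, 0, 1, 0, -3/5, 0, 3/7, 0, …
g: a_k = -1, 0, 8, 0, -32/3, 0, 256/45, 0, -512/315, …
Sum ⇒ L₀ = lclm(L_f,L_g) in ℚ(x)⟨Dx⟩.
Integrate: L := L₀·Dx.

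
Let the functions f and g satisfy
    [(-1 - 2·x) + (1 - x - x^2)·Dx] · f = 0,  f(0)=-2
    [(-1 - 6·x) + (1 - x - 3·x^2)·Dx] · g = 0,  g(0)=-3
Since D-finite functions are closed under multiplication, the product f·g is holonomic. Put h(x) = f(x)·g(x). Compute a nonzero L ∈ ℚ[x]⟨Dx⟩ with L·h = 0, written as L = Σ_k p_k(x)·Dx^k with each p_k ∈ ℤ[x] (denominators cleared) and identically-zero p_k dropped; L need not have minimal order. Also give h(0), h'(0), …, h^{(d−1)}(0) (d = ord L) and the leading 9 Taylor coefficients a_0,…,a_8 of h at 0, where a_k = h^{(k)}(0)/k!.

L = (-2 - 6·x + 12·x^2 + 12·x^3) + (1 - 2·x - 3·x^2 + 4·x^3 + 3·x^4)·Dx  (order 1).
h: a_k = 6, 12, 42, 96, 252, 588, 1422, 3312, 7782, …
ICs: h(0) = 6.

f: a_k = -2, -2, -4, -6, -10, -16, -26, -42, -68, …
g: a_k = -3, -3, -12, -21, -57, -120, -291, -651, -1524, …
Sym-product of L_f,L_g gives L₀ (≤ ord 1).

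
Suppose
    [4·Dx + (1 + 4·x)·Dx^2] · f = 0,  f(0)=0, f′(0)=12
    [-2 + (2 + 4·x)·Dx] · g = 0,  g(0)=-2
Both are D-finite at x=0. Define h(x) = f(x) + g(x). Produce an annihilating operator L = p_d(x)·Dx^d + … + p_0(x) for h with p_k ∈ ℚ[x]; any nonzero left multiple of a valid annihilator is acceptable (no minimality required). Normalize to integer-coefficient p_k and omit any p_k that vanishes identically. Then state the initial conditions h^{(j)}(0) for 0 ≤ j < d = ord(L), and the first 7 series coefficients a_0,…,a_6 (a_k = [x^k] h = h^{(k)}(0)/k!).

L = (20 + 16·x)·Dx + (29 + 104·x + 80·x^2)·Dx^2 + (3 + 22·x + 48·x^2 + 32·x^3)·Dx^3  (order 3).
h: a_k = -2, 10, -23, 63, -763/4, 12253/20, -16363/8, …
ICs: h(0) = -2, h′(0) = 10, h′′(0) = -46.

f: a_k = 0, 12, -24, 64, -192, 3072/5, -2048, …
g: a_k = -2, -2, 1, -1, 5/4, -7/4, 21/8, …
Weyl lclm of L_f,L_g ⇒ L₀ (ord ≤ 3).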